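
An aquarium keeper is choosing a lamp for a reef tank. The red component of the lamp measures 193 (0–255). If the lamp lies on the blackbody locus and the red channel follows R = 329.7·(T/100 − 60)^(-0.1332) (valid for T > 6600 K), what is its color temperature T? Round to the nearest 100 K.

11600 K

(t − 60)^(-0.1332) = 193/329.7 = 0.58538.
t − 60 = 0.58538^(1/-0.1332) = 0.58538^(-7.508) = 55.713, so t = 115.713.
T = 100·t = 11571 K → 11600 K to the nearest 100 K.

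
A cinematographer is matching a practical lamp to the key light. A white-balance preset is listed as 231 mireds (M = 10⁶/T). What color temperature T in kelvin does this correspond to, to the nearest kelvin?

T = 10⁶ / 231 = 4329.00 K → 4329 K.

4329 K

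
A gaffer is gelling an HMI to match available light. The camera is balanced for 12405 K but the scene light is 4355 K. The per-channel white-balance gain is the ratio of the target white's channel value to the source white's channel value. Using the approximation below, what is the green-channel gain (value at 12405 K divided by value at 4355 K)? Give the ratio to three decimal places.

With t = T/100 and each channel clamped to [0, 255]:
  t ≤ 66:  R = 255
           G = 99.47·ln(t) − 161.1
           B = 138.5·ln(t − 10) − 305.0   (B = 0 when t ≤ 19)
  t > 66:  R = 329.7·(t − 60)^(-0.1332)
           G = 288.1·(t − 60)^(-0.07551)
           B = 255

0.982

At 4355 K (t = 43.55):
  G = 99.47·ln 43.55 − 161.1 = 99.47·3.7739 − 161.1 = 214.291.
At 12405 K (t = 124.05):
  G = 288.1·(124.05 − 60)^(-0.07551) = 288.1·64.05^(-0.07551) = 288.1·0.73045 = 210.442.
Gain = 210.442 / 214.291 = 0.9820 → 0.982.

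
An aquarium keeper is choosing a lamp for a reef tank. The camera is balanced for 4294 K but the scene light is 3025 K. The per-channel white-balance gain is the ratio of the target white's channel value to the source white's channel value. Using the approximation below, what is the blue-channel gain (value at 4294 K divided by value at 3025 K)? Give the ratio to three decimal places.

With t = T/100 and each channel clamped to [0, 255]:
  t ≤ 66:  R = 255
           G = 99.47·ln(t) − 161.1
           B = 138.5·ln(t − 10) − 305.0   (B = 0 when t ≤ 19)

1.604

At 3025 K (t = 30.25):
  B = 138.5·ln(30.25 − 10) − 305.0 = 138.5·ln 20.25 − 305.0 = 138.5·3.0082 − 305.0 = 111.629.
At 4294 K (t = 42.94):
  B = 138.5·ln(42.94 − 10) − 305.0 = 138.5·ln 32.94 − 305.0 = 138.5·3.4947 − 305.0 = 179.014.
Gain = 179.014 / 111.629 = 1.6036 → 1.604.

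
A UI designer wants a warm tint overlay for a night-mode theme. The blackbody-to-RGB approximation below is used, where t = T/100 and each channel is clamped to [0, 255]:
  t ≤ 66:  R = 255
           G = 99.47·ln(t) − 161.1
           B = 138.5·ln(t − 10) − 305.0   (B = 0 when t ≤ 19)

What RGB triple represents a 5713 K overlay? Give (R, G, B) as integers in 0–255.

t = 5713/100 = 57.13; the t ≤ 66 branch applies.
R = 255 by definition for t ≤ 66.
G = 99.47·ln 57.13 − 161.1 = 99.47·4.0453 − 161.1 = 241.289.
B = 138.5·ln(57.13 − 10) − 305.0 = 138.5·ln 47.13 − 305.0 = 138.5·3.8529 − 305.0 = 228.628.
Rounded: (255, 241, 229).

(255, 241, 229)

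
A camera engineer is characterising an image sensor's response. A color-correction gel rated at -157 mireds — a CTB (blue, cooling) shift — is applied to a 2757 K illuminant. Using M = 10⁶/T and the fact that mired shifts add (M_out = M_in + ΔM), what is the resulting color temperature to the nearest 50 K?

4850 K

M_in = 10⁶/2757 = 362.71 mireds.
M_out = 362.71 + (-157) = 205.71 mireds.
T_out = 10⁶/205.71 = 4861.1 K → 4850 K.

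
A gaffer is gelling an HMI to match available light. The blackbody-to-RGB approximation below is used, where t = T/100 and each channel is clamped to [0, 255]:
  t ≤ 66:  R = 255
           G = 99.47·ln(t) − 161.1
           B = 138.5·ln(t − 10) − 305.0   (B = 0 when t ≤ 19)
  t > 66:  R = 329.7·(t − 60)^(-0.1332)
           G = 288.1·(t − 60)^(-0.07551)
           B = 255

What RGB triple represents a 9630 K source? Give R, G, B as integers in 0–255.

t = 9630/100 = 96.3; the t > 66 branch applies.
R = 329.7·(96.3 − 60)^(-0.1332) = 329.7·36.3^(-0.1332) = 329.7·0.61976 = 204.333.
G = 288.1·(96.3 − 60)^(-0.07551) = 288.1·36.3^(-0.07551) = 288.1·0.76245 = 219.662.
B = 255 by definition for t > 66.
Rounded: (204, 220, 255).

R=204, G=220, B=255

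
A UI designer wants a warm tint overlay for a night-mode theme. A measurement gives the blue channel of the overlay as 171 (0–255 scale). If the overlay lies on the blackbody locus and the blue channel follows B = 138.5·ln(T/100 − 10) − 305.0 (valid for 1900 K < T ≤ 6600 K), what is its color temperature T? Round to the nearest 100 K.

ln(t − 10) = (171 + 305.0) / 138.5 = 3.4368.
t − 10 = e^3.4368 = 31.088, so t = 41.088.
T = 100·t = 4109 K → 4100 K to the nearest 100 K.

4100 K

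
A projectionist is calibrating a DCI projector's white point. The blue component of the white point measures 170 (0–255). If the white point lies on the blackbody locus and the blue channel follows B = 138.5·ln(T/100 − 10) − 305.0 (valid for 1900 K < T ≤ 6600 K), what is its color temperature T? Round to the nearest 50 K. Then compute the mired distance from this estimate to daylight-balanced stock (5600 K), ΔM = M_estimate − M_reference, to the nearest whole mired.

+65 mireds

ln(t − 10) = (170 + 305.0) / 138.5 = 3.4296.
t − 10 = e^3.4296 = 30.864, so t = 40.864.
T = 100·t = 4086 K → 4100 K to the nearest 50 K.
M_estimate = 10⁶/4100 = 243.90; M_reference = 10⁶/5600 = 178.57.
ΔM = 243.90 − 178.57 = 65.33 → +65 mireds.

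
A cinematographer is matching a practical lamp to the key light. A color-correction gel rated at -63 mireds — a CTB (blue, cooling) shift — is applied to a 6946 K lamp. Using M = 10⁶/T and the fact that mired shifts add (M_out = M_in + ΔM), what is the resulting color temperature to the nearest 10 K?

M_in = 10⁶/6946 = 143.97 mireds.
M_out = 143.97 + (-63) = 80.97 mireds.
T_out = 10⁶/80.97 = 12350.6 K → 12350 K.

12350 K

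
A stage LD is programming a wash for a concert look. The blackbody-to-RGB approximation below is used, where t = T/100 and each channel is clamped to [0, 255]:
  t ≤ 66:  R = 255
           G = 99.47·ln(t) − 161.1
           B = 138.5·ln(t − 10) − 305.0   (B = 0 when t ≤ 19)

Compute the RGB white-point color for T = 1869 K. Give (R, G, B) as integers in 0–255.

t = 1869/100 = 18.69; the t ≤ 66 branch applies.
R = 255 by definition for t ≤ 66.
G = 99.47·ln 18.69 − 161.1 = 99.47·2.9280 − 161.1 = 130.147.
t = 18.69 ≤ 19, so B = 0.
Rounded: (255, 130, 0).

(255, 130, 0)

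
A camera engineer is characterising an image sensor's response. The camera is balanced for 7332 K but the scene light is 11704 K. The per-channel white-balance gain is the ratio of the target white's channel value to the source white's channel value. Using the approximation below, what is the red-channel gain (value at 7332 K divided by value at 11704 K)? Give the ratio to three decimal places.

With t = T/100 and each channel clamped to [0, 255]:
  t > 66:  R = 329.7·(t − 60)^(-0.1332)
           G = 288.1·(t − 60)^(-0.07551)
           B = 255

At 11704 K (t = 117.04):
  R = 329.7·(117.04 − 60)^(-0.1332) = 329.7·57.04^(-0.1332) = 329.7·0.58355 = 192.396.
At 7332 K (t = 73.32):
  R = 329.7·(73.32 − 60)^(-0.1332) = 329.7·13.32^(-0.1332) = 329.7·0.70830 = 233.526.
Gain = 233.526 / 192.396 = 1.2138 → 1.214.

1.214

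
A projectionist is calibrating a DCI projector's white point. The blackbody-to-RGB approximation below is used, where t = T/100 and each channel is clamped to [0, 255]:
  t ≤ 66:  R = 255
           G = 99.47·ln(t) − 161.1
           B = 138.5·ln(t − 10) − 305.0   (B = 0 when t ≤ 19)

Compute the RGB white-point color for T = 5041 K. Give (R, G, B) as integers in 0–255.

(255, 229, 207)

t = 5041/100 = 50.41; the t ≤ 66 branch applies.
R = 255 by definition for t ≤ 66.
G = 99.47·ln 50.41 − 161.1 = 99.47·3.9202 − 161.1 = 228.841.
B = 138.5·ln(50.41 − 10) − 305.0 = 138.5·ln 40.41 − 305.0 = 138.5·3.6991 − 305.0 = 207.322.
Rounded: (255, 229, 207).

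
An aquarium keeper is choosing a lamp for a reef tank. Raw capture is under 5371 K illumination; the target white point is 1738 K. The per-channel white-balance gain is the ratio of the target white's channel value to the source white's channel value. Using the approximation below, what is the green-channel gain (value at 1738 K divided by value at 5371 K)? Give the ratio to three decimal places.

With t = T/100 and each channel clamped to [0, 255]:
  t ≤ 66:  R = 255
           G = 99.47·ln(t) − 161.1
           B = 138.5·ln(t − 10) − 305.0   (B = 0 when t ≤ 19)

0.523

At 5371 K (t = 53.71):
  G = 99.47·ln 53.71 − 161.1 = 99.47·3.9836 − 161.1 = 235.149.
At 1738 K (t = 17.38):
  G = 99.47·ln 17.38 − 161.1 = 99.47·2.8553 − 161.1 = 122.919.
Gain = 122.919 / 235.149 = 0.5227 → 0.523.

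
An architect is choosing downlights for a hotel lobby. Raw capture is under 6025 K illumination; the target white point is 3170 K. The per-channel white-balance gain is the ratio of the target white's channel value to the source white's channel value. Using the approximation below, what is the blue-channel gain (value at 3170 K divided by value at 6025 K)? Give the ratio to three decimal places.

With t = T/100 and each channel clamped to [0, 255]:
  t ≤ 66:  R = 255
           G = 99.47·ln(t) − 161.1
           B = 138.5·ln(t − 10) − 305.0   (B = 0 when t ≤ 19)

At 6025 K (t = 60.25):
  B = 138.5·ln(60.25 − 10) − 305.0 = 138.5·ln 50.25 − 305.0 = 138.5·3.9170 − 305.0 = 237.506.
At 3170 K (t = 31.7):
  B = 138.5·ln(31.7 − 10) − 305.0 = 138.5·ln 21.7 − 305.0 = 138.5·3.0773 − 305.0 = 121.208.
Gain = 121.208 / 237.506 = 0.5103 → 0.510.

0.510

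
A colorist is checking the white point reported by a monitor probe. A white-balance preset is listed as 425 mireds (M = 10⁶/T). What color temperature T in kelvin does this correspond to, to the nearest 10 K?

2350 K

T = 10⁶ / 425 = 2352.94 K → 2350 K.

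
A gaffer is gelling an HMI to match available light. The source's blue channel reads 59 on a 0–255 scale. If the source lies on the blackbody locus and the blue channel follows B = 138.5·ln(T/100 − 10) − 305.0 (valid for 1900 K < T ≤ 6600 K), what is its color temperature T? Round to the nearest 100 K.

ln(t − 10) = (59 + 305.0) / 138.5 = 2.6282.
t − 10 = e^2.6282 = 13.848, so t = 23.848.
T = 100·t = 2385 K → 2400 K to the nearest 100 K.

2400 K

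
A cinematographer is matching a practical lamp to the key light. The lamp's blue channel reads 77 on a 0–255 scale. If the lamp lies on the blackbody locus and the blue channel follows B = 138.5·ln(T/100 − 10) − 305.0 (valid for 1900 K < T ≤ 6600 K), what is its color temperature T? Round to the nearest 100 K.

2600 K

ln(t − 10) = (77 + 305.0) / 138.5 = 2.7581.
t − 10 = e^2.7581 = 15.770, so t = 25.770.
T = 100·t = 2577 K → 2600 K to the nearest 100 K.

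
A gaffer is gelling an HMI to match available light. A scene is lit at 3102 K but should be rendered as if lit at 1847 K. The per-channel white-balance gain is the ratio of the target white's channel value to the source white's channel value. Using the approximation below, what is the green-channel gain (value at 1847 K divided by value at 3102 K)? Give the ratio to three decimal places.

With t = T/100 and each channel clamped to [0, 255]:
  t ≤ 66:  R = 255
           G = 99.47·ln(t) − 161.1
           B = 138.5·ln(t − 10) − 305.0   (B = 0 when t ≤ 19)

At 3102 K (t = 31.02):
  G = 99.47·ln 31.02 − 161.1 = 99.47·3.4346 − 161.1 = 180.543.
At 1847 K (t = 18.47):
  G = 99.47·ln 18.47 − 161.1 = 99.47·2.9161 − 161.1 = 128.969.
Gain = 128.969 / 180.543 = 0.7143 → 0.714.

0.714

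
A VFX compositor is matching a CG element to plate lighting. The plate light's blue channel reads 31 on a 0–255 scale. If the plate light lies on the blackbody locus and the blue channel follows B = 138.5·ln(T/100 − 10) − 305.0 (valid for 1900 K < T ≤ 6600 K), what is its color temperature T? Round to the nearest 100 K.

2100 K

ln(t − 10) = (31 + 305.0) / 138.5 = 2.4260.
t − 10 = e^2.4260 = 11.313, so t = 21.313.
T = 100·t = 2131 K → 2100 K to the nearest 100 K.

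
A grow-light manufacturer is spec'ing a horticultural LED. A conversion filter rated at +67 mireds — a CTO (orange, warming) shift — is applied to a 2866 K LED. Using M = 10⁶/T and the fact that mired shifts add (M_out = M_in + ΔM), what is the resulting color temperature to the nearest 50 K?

M_in = 10⁶/2866 = 348.92 mireds.
M_out = 348.92 + (+67) = 415.92 mireds.
T_out = 10⁶/415.92 = 2404.3 K → 2400 K.

2400 K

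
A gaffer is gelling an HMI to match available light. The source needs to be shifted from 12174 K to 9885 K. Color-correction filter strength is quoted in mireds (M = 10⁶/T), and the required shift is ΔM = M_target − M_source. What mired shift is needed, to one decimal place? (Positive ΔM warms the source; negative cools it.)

M_source = 10⁶/12174 = 82.142; M_target = 10⁶/9885 = 101.163.
ΔM = 101.163 − 82.142 = 19.021 → +19.0 mireds, a warming shift.

+19.0 mireds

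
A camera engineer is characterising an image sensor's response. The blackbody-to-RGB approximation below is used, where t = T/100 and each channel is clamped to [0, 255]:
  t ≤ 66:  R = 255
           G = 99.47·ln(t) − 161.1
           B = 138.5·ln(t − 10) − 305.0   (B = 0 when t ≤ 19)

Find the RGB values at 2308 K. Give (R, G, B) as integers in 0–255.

t = 2308/100 = 23.08; the t ≤ 66 branch applies.
R = 255 by definition for t ≤ 66.
G = 99.47·ln 23.08 − 161.1 = 99.47·3.1390 − 161.1 = 151.133.
B = 138.5·ln(23.08 − 10) − 305.0 = 138.5·ln 13.08 − 305.0 = 138.5·2.5711 − 305.0 = 51.095.
Rounded: (255, 151, 51).

(255, 151, 51)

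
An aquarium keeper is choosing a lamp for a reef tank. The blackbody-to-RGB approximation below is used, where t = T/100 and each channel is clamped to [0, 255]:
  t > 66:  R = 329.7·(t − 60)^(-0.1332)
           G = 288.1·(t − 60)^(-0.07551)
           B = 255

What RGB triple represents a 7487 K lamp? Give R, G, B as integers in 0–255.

t = 7487/100 = 74.87; the t > 66 branch applies.
R = 329.7·(74.87 − 60)^(-0.1332) = 329.7·14.87^(-0.1332) = 329.7·0.69799 = 230.127.
G = 288.1·(74.87 − 60)^(-0.07551) = 288.1·14.87^(-0.07551) = 288.1·0.81560 = 234.975.
B = 255 by definition for t > 66.
Rounded: (230, 235, 255).

R=230, G=235, B=255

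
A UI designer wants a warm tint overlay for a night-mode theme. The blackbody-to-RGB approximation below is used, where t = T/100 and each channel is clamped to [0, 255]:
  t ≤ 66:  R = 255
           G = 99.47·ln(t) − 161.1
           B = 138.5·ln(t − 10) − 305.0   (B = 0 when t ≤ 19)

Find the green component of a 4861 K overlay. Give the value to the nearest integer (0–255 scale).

t = 4861/100 = 48.61; the t ≤ 66 branch applies.
G = 99.47·ln 48.61 − 161.1 = 99.47·3.8838 − 161.1 = 225.224.
Rounded: 225.

225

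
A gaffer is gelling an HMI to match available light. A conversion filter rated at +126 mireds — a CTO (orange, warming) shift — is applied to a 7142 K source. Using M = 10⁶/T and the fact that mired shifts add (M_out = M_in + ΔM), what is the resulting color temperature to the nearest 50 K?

3750 K

M_in = 10⁶/7142 = 140.02 mireds.
M_out = 140.02 + (+126) = 266.02 mireds.
T_out = 10⁶/266.02 = 3759.2 K → 3750 K.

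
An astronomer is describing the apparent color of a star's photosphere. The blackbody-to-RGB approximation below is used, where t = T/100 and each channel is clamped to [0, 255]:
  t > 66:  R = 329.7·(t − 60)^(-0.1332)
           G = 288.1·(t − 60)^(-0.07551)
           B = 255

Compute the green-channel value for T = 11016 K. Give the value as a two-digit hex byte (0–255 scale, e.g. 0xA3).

0xD6

t = 11016/100 = 110.16; the t > 66 branch applies.
G = 288.1·(110.16 − 60)^(-0.07551) = 288.1·50.16^(-0.07551) = 288.1·0.74406 = 214.363.
Rounded: 214; in hex, 0xD6.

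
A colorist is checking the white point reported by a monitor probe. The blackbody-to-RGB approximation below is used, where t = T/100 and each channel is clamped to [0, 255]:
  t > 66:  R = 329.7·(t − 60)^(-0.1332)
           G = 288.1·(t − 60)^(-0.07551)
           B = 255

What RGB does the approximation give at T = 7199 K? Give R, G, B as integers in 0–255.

t = 7199/100 = 71.99; the t > 66 branch applies.
R = 329.7·(71.99 − 60)^(-0.1332) = 329.7·11.99^(-0.1332) = 329.7·0.71829 = 236.821.
G = 288.1·(71.99 − 60)^(-0.07551) = 288.1·11.99^(-0.07551) = 288.1·0.82897 = 238.826.
B = 255 by definition for t > 66.
Rounded: (237, 239, 255).

R=237, G=239, B=255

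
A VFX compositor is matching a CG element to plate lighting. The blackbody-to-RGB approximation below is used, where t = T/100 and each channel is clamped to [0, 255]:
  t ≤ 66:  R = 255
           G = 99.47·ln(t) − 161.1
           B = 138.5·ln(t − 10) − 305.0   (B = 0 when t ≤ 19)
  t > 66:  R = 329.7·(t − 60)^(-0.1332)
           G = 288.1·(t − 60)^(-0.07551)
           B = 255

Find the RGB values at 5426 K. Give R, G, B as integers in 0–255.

R=255, G=236, B=220

t = 5426/100 = 54.26; the t ≤ 66 branch applies.
R = 255 by definition for t ≤ 66.
G = 99.47·ln 54.26 − 161.1 = 99.47·3.9938 − 161.1 = 236.162.
B = 138.5·ln(54.26 − 10) − 305.0 = 138.5·ln 44.26 − 305.0 = 138.5·3.7901 − 305.0 = 219.926.
Rounded: (255, 236, 220).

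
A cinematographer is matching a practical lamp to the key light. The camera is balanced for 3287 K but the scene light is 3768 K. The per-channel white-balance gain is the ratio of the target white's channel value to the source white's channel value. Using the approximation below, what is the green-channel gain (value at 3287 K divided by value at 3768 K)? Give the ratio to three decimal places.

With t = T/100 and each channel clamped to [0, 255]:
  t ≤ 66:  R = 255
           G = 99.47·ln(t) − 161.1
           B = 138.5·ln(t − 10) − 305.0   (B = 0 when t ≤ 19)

At 3768 K (t = 37.68):
  G = 99.47·ln 37.68 − 161.1 = 99.47·3.6291 − 161.1 = 199.890.
At 3287 K (t = 32.87):
  G = 99.47·ln 32.87 − 161.1 = 99.47·3.4926 − 161.1 = 186.305.
Gain = 186.305 / 199.890 = 0.9320 → 0.932.

0.932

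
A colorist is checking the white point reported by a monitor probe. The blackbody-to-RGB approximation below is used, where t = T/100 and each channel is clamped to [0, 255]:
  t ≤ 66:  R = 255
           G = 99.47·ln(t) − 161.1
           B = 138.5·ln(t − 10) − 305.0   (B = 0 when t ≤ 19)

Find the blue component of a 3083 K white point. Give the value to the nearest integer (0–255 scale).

116

t = 3083/100 = 30.83; the t ≤ 66 branch applies.
B = 138.5·ln(30.83 − 10) − 305.0 = 138.5·ln 20.83 − 305.0 = 138.5·3.0364 − 305.0 = 115.541.
Rounded: 116.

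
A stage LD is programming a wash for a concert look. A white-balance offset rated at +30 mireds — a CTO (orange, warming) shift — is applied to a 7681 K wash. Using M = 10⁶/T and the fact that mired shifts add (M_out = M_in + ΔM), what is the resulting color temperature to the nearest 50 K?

6250 K

M_in = 10⁶/7681 = 130.19 mireds.
M_out = 130.19 + (+30) = 160.19 mireds.
T_out = 10⁶/160.19 = 6242.5 K → 6250 K.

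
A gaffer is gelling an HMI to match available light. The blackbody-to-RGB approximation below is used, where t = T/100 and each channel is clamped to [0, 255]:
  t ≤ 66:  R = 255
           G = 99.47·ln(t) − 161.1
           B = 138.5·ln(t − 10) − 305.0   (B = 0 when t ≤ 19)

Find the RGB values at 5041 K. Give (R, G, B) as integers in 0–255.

(255, 229, 207)

t = 5041/100 = 50.41; the t ≤ 66 branch applies.
R = 255 by definition for t ≤ 66.
G = 99.47·ln 50.41 − 161.1 = 99.47·3.9202 − 161.1 = 228.841.
B = 138.5·ln(50.41 − 10) − 305.0 = 138.5·ln 40.41 − 305.0 = 138.5·3.6991 − 305.0 = 207.322.
Rounded: (255, 229, 207).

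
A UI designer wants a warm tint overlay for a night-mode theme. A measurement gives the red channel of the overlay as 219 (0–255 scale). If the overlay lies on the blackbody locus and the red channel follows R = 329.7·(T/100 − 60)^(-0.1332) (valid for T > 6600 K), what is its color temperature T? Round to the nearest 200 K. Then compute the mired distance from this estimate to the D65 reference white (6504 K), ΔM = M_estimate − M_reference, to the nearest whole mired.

(t − 60)^(-0.1332) = 219/329.7 = 0.66424.
t − 60 = 0.66424^(1/-0.1332) = 0.66424^(-7.508) = 21.572, so t = 81.572.
T = 100·t = 8157 K → 8200 K to the nearest 200 K.
M_estimate = 10⁶/8200 = 121.95; M_reference = 10⁶/6504 = 153.75.
ΔM = 121.95 − 153.75 = -31.80 → -32 mireds.

-32 mireds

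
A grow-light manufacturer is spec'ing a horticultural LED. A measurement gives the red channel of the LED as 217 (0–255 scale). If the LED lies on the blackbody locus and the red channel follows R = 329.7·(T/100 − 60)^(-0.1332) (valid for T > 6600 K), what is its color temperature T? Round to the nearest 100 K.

8300 K

(t − 60)^(-0.1332) = 217/329.7 = 0.65817.
t − 60 = 0.65817^(1/-0.1332) = 0.65817^(-7.508) = 23.110, so t = 83.110.
T = 100·t = 8311 K → 8300 K to the nearest 100 K.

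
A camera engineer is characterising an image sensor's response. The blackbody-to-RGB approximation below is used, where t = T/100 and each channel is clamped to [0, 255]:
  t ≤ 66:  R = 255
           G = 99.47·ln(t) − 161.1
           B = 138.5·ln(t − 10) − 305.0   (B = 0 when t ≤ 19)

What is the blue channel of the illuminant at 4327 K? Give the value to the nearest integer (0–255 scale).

180

t = 4327/100 = 43.27; the t ≤ 66 branch applies.
B = 138.5·ln(43.27 − 10) − 305.0 = 138.5·ln 33.27 − 305.0 = 138.5·3.5047 − 305.0 = 180.395.
Rounded: 180.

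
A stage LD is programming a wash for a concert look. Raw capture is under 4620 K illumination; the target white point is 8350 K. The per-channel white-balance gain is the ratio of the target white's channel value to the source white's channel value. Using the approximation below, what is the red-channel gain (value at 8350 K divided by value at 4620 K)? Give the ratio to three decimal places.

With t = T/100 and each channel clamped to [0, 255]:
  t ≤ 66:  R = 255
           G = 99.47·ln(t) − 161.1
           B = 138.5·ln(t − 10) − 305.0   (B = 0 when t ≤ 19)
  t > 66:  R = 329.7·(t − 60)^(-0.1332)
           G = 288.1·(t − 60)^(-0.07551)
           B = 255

0.849

At 4620 K (t = 46.2):
  R = 255 by definition for t ≤ 66.
At 8350 K (t = 83.5):
  R = 329.7·(83.5 − 60)^(-0.1332) = 329.7·23.5^(-0.1332) = 329.7·0.65671 = 216.517.
Gain = 216.517 / 255.000 = 0.8491 → 0.849.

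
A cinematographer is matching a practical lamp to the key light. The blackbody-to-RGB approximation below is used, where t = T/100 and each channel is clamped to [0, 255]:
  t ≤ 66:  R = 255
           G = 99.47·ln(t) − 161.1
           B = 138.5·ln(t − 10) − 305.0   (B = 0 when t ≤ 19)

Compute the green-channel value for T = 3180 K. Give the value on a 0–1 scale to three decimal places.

0.718

t = 3180/100 = 31.8; the t ≤ 66 branch applies.
G = 99.47·ln 31.8 − 161.1 = 99.47·3.4595 − 161.1 = 183.013.
On a 0–1 scale: 183.013/255 = 0.7177 → 0.718.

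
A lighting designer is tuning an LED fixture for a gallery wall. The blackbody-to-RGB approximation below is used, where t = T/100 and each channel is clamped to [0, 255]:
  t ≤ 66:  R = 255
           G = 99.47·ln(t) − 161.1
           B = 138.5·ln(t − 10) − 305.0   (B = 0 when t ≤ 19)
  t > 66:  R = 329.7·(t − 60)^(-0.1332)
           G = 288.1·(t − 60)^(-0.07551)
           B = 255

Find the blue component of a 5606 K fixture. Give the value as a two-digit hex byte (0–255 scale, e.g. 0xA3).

0xE1

t = 5606/100 = 56.06; the t ≤ 66 branch applies.
B = 138.5·ln(56.06 − 10) − 305.0 = 138.5·ln 46.06 − 305.0 = 138.5·3.8299 − 305.0 = 225.447.
Rounded: 225; in hex, 0xE1.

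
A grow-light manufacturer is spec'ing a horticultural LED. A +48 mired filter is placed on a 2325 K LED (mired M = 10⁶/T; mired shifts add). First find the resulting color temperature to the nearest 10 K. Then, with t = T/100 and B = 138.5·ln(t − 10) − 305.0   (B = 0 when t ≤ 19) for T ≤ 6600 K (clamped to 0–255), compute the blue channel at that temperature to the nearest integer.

26

M_in = 10⁶/2325 = 430.11; M_out = 430.11 + (+48) = 478.11.
T_out = 10⁶/478.11 = 2091.6 K → 2090 K; t = 20.9.
B = 138.5·ln(20.9 − 10) − 305.0 = 138.5·ln 10.9 − 305.0 = 138.5·2.3888 − 305.0 = 25.844.
Rounded: 26.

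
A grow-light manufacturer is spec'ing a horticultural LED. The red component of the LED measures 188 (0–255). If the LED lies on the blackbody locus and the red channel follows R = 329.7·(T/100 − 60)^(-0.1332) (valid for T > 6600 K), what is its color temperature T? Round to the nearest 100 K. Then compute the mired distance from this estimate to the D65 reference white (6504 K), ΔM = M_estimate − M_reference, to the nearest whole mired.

(t − 60)^(-0.1332) = 188/329.7 = 0.57022.
t − 60 = 0.57022^(1/-0.1332) = 0.57022^(-7.508) = 67.848, so t = 127.848.
T = 100·t = 12785 K → 12800 K to the nearest 100 K.
M_estimate = 10⁶/12800 = 78.12; M_reference = 10⁶/6504 = 153.75.
ΔM = 78.12 − 153.75 = -75.63 → -76 mireds.

-76 mireds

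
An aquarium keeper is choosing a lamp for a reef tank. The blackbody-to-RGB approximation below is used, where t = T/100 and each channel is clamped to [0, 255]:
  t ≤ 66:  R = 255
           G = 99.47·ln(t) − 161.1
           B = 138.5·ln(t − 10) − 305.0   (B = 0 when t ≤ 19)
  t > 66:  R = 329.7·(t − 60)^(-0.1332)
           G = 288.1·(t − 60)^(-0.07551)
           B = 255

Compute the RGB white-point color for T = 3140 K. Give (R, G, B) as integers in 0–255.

t = 3140/100 = 31.4; the t ≤ 66 branch applies.
R = 255 by definition for t ≤ 66.
G = 99.47·ln 31.4 − 161.1 = 99.47·3.4468 − 161.1 = 181.754.
B = 138.5·ln(31.4 − 10) − 305.0 = 138.5·ln 21.4 − 305.0 = 138.5·3.0634 − 305.0 = 119.280.
Rounded: (255, 182, 119).

(255, 182, 119)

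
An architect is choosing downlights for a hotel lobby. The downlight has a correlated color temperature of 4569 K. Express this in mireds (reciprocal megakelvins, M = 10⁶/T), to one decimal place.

M = 10⁶ / 4569 = 218.866 → 218.9 mireds.

218.9 mireds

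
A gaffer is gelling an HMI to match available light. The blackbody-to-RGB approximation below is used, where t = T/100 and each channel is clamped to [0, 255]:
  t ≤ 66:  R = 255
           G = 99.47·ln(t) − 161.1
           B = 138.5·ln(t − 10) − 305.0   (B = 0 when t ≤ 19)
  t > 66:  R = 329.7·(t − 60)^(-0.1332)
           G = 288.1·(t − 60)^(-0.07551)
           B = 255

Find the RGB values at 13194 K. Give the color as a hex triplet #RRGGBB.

t = 13194/100 = 131.94; the t > 66 branch applies.
R = 329.7·(131.94 − 60)^(-0.1332) = 329.7·71.94^(-0.1332) = 329.7·0.56579 = 186.539.
G = 288.1·(131.94 − 60)^(-0.07551) = 288.1·71.94^(-0.07551) = 288.1·0.72407 = 208.604.
B = 255 by definition for t > 66.
Rounded: (187, 209, 255).
In hex: #BBD1FF.

#BBD1FF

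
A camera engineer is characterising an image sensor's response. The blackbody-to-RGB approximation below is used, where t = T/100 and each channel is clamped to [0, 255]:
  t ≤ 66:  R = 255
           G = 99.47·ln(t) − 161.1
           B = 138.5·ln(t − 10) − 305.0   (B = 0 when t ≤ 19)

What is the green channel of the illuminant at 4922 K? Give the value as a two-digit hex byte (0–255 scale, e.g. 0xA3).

0xE2

t = 4922/100 = 49.22; the t ≤ 66 branch applies.
G = 99.47·ln 49.22 − 161.1 = 99.47·3.8963 − 161.1 = 226.465.
Rounded: 226; in hex, 0xE2.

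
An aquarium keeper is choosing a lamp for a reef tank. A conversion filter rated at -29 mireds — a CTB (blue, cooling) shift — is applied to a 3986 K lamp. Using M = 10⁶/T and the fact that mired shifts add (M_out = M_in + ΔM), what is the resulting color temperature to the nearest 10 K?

4510 K

M_in = 10⁶/3986 = 250.88 mireds.
M_out = 250.88 + (-29) = 221.88 mireds.
T_out = 10⁶/221.88 = 4507.0 K → 4510 K.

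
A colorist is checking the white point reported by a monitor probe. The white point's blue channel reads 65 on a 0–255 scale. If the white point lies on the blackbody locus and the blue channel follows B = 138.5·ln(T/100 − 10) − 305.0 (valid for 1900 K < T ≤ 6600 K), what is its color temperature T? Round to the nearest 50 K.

2450 K

ln(t − 10) = (65 + 305.0) / 138.5 = 2.6715.
t − 10 = e^2.6715 = 14.461, so t = 24.461.
T = 100·t = 2446 K → 2450 K to the nearest 50 K.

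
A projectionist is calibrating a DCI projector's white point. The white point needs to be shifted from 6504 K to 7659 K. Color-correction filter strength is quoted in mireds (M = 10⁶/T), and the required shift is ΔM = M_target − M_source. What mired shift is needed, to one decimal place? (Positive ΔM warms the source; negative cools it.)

-23.2 mireds

M_source = 10⁶/6504 = 153.752; M_target = 10⁶/7659 = 130.565.
ΔM = 130.565 − 153.752 = -23.186 → -23.2 mireds, a cooling shift.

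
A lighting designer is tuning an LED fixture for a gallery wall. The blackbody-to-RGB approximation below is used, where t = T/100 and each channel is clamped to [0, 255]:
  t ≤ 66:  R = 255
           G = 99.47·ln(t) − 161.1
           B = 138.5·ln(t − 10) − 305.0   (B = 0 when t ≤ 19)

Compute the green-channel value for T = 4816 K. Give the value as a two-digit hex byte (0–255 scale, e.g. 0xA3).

t = 4816/100 = 48.16; the t ≤ 66 branch applies.
G = 99.47·ln 48.16 − 161.1 = 99.47·3.8745 − 161.1 = 224.299.
Rounded: 224; in hex, 0xE0.

0xE0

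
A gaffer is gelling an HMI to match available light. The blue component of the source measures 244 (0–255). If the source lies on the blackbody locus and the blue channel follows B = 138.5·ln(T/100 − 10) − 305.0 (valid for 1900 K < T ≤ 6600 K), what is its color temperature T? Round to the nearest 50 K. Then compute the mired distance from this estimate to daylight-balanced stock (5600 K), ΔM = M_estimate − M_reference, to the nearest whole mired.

ln(t − 10) = (244 + 305.0) / 138.5 = 3.9639.
t − 10 = e^3.9639 = 52.662, so t = 62.662.
T = 100·t = 6266 K → 6250 K to the nearest 50 K.
M_estimate = 10⁶/6250 = 160.00; M_reference = 10⁶/5600 = 178.57.
ΔM = 160.00 − 178.57 = -18.57 → -19 mireds.

-19 mireds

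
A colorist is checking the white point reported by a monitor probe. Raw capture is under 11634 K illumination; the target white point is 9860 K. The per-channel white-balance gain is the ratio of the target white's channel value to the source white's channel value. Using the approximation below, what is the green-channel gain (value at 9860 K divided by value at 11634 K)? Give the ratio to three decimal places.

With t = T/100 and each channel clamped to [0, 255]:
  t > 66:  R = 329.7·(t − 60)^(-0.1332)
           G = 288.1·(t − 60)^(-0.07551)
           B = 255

At 11634 K (t = 116.34):
  G = 288.1·(116.34 − 60)^(-0.07551) = 288.1·56.34^(-0.07551) = 288.1·0.73756 = 212.490.
At 9860 K (t = 98.6):
  G = 288.1·(98.6 − 60)^(-0.07551) = 288.1·38.6^(-0.07551) = 288.1·0.75892 = 218.645.
Gain = 218.645 / 212.490 = 1.0290 → 1.029.

1.029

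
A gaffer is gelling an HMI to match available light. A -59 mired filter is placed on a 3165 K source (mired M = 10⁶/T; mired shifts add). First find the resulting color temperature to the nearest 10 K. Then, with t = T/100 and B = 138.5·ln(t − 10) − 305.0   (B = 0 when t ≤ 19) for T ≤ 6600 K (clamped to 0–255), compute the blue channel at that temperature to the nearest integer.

161

M_in = 10⁶/3165 = 315.96; M_out = 315.96 + (-59) = 256.96.
T_out = 10⁶/256.96 = 3891.7 K → 3890 K; t = 38.9.
B = 138.5·ln(38.9 − 10) − 305.0 = 138.5·ln 28.9 − 305.0 = 138.5·3.3638 − 305.0 = 160.892.
Rounded: 161.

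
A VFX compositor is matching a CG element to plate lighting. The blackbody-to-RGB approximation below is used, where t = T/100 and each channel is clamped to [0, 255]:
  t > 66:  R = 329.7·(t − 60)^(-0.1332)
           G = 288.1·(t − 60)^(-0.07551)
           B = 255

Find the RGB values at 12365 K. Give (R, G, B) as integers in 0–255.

(190, 211, 255)

t = 12365/100 = 123.65; the t > 66 branch applies.
R = 329.7·(123.65 − 60)^(-0.1332) = 329.7·63.65^(-0.1332) = 329.7·0.57509 = 189.606.
G = 288.1·(123.65 − 60)^(-0.07551) = 288.1·63.65^(-0.07551) = 288.1·0.73079 = 210.542.
B = 255 by definition for t > 66.
Rounded: (190, 211, 255).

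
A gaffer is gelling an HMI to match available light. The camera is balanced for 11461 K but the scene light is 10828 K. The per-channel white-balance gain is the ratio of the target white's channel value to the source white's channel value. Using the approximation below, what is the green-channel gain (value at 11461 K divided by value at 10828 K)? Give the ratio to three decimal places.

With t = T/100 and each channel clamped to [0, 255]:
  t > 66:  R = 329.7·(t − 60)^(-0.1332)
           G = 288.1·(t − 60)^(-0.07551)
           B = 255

0.991

At 10828 K (t = 108.28):
  G = 288.1·(108.28 − 60)^(-0.07551) = 288.1·48.28^(-0.07551) = 288.1·0.74621 = 214.982.
At 11461 K (t = 114.61):
  G = 288.1·(114.61 − 60)^(-0.07551) = 288.1·54.61^(-0.07551) = 288.1·0.73930 = 212.991.
Gain = 212.991 / 214.982 = 0.9907 → 0.991.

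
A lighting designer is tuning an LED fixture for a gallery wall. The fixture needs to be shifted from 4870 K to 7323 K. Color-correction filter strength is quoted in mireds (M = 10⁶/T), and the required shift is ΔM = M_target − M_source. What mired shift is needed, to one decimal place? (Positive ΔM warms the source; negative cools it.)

-68.8 mireds

M_source = 10⁶/4870 = 205.339; M_target = 10⁶/7323 = 136.556.
ΔM = 136.556 − 205.339 = -68.783 → -68.8 mireds, a cooling shift.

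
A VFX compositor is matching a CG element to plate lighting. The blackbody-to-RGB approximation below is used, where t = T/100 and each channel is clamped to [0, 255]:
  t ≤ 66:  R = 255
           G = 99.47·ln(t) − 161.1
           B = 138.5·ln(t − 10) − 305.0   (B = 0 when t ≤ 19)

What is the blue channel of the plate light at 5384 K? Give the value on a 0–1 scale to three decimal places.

0.857

t = 5384/100 = 53.84; the t ≤ 66 branch applies.
B = 138.5·ln(53.84 − 10) − 305.0 = 138.5·ln 43.84 − 305.0 = 138.5·3.7805 − 305.0 = 218.606.
On a 0–1 scale: 218.606/255 = 0.8573 → 0.857.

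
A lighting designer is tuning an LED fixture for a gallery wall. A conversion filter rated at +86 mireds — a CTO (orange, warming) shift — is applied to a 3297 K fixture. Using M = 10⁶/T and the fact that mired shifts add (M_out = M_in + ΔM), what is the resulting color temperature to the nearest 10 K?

2570 K

M_in = 10⁶/3297 = 303.31 mireds.
M_out = 303.31 + (+86) = 389.31 mireds.
T_out = 10⁶/389.31 = 2568.7 K → 2570 K.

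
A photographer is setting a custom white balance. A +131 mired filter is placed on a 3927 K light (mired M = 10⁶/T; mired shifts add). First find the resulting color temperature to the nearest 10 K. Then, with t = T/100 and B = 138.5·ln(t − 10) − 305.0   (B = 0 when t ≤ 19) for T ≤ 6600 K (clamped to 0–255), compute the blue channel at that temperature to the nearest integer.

M_in = 10⁶/3927 = 254.65; M_out = 254.65 + (+131) = 385.65.
T_out = 10⁶/385.65 = 2593.0 K → 2590 K; t = 25.9.
B = 138.5·ln(25.9 − 10) − 305.0 = 138.5·ln 15.9 − 305.0 = 138.5·2.7663 − 305.0 = 78.135.
Rounded: 78.

78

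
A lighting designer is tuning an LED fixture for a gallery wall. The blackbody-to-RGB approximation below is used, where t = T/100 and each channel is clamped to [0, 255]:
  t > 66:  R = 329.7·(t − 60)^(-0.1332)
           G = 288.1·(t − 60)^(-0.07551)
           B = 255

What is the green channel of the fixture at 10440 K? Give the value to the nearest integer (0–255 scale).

t = 10440/100 = 104.4; the t > 66 branch applies.
G = 288.1·(104.4 − 60)^(-0.07551) = 288.1·44.4^(-0.07551) = 288.1·0.75094 = 216.346.
Rounded: 216.

216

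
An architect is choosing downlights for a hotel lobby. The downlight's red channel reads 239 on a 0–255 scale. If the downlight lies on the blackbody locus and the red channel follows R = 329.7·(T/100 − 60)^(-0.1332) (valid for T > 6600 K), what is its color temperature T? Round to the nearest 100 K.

(t − 60)^(-0.1332) = 239/329.7 = 0.72490.
t − 60 = 0.72490^(1/-0.1332) = 0.72490^(-7.508) = 11.193, so t = 71.193.
T = 100·t = 7119 K → 7100 K to the nearest 100 K.

7100 K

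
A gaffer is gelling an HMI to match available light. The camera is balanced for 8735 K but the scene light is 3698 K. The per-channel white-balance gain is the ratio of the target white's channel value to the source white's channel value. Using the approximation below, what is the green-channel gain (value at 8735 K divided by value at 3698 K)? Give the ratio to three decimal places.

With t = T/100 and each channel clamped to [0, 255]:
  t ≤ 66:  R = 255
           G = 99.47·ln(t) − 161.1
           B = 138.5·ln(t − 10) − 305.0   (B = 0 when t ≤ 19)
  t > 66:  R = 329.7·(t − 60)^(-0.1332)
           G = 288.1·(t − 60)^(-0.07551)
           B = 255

At 3698 K (t = 36.98):
  G = 99.47·ln 36.98 − 161.1 = 99.47·3.6104 − 161.1 = 198.024.
At 8735 K (t = 87.35):
  G = 288.1·(87.35 − 60)^(-0.07551) = 288.1·27.35^(-0.07551) = 288.1·0.77892 = 224.408.
Gain = 224.408 / 198.024 = 1.1332 → 1.133.

1.133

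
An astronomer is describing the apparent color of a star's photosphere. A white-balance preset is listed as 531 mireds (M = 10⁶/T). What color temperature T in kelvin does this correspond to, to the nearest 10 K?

T = 10⁶ / 531 = 1883.24 K → 1880 K.

1880 K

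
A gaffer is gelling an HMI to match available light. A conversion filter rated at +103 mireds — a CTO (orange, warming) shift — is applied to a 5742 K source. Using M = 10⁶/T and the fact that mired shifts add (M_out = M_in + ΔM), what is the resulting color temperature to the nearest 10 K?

M_in = 10⁶/5742 = 174.16 mireds.
M_out = 174.16 + (+103) = 277.16 mireds.
T_out = 10⁶/277.16 = 3608.1 K → 3610 K.

3610 K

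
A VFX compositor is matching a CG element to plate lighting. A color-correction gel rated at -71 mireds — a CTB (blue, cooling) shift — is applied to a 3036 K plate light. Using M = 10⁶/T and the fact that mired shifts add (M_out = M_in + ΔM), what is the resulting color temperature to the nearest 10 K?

3870 K

M_in = 10⁶/3036 = 329.38 mireds.
M_out = 329.38 + (-71) = 258.38 mireds.
T_out = 10⁶/258.38 = 3870.3 K → 3870 K.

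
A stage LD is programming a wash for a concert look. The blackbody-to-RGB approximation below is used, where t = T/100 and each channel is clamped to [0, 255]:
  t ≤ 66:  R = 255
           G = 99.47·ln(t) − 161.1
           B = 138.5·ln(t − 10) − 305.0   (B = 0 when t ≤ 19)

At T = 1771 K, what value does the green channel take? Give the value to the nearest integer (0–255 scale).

125

t = 1771/100 = 17.71; the t ≤ 66 branch applies.
G = 99.47·ln 17.71 − 161.1 = 99.47·2.8741 − 161.1 = 124.790.
Rounded: 125.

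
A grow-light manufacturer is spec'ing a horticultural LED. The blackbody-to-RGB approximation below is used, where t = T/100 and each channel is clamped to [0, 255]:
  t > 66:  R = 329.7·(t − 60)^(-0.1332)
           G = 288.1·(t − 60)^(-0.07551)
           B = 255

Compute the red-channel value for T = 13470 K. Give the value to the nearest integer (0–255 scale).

t = 13470/100 = 134.7; the t > 66 branch applies.
R = 329.7·(134.7 − 60)^(-0.1332) = 329.7·74.7^(-0.1332) = 329.7·0.56296 = 185.606.
Rounded: 186.

186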